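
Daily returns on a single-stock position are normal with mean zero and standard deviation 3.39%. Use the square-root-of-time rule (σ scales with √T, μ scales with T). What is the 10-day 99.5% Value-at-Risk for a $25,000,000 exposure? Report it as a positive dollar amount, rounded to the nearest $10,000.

$6,900,000

At 99.5%, z = 2.576.
σ_{10d} = 3.39% × √10 = 10.720%.
VaR = 2.576 × 10.720% = 27.615%.
On $25,000,000: 0.27615 × $25,000,000 = $6,903,750.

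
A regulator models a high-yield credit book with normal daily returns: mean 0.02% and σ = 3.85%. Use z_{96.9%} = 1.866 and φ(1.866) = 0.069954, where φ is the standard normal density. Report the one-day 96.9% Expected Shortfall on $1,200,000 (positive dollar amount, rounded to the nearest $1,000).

$104,000

Tail multiplier: φ(z)/(1−α) = 0.069954 / 0.031 = 2.257.
ES = −(0.02%) + 3.85% × 2.257 = 8.669%.
On $1,200,000: 0.08669 × $1,200,000 = $104,028.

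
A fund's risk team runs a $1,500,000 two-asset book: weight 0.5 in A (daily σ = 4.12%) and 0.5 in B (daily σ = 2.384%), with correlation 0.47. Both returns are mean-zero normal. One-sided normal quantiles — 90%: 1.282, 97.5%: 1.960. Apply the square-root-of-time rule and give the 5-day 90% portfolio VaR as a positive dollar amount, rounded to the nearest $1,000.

$121,000

σ_p = √(0.5²·4.12² + 0.5²·2.384² + 2·0.47·0.5·0.5·4.12·2.384) = 2.824%.
σ_{5d} = 2.824% × √5 = 6.315%.
VaR = 1.282 × 6.315% = 8.096%; on $1,500,000 that is $121,440.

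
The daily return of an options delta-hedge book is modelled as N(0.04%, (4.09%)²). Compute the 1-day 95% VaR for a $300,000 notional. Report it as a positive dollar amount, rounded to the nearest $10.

$20,060

At 95% one-sided, z = 1.645.
VaR = −μ + z·σ = −(0.04%) + 1.645 × 4.09% = 6.688%.
On $300,000: 0.06688 × $300,000 = $20,064.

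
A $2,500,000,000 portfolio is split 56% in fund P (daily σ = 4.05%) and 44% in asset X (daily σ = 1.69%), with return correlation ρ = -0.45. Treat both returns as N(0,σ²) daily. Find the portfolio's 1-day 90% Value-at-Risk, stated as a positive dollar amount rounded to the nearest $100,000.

$65,500,000

σ_p² = 0.56²·4.05² + 0.44²·1.69² + 2·-0.45·0.56·0.44·4.05·1.69 = 4.1789 (%²).
σ_p = √4.1789 = 2.044%.
At 90%, z = 1.282.
VaR = 1.282 × 2.044% = 2.620%; on $2,500,000,000 that is $65,500,000.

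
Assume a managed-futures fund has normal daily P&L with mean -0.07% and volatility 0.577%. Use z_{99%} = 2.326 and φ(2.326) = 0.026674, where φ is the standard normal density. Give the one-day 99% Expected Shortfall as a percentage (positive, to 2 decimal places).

1.61%

Tail multiplier: φ(z)/(1−α) = 0.026674 / 0.01 = 2.667.
ES = −(-0.07%) + 0.577% × 2.667 = 1.609%.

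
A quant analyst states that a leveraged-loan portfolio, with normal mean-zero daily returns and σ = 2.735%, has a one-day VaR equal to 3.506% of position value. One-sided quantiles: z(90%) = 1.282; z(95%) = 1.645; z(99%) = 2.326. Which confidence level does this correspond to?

Implied z = VaR/σ = 3.506 / 2.735 = 1.282.
This matches z(90%) = 1.282.

90%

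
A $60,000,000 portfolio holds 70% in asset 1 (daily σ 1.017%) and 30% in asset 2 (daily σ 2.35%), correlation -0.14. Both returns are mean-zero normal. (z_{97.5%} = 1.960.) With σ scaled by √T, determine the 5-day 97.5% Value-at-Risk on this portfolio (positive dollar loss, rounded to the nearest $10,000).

σ_p = √(0.7²·1.017² + 0.3²·2.35² + 2·-0.14·0.7·0.3·1.017·2.35) = 0.929%.
σ_{5d} = 0.929% × √5 = 2.077%.
VaR = 1.960 × 2.077% = 4.071%; on $60,000,000 that is $2,442,600.

$2,440,000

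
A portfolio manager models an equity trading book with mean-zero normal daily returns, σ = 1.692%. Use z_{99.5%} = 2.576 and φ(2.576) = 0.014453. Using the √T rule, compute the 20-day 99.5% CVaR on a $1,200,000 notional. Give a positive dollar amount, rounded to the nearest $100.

$262,500

σ_{20d} = 1.692% × √20 = 7.567%.
ES multiplier = φ(z)/(1−α) = 0.014453/0.005 = 2.891.
ES = 7.567% × 2.891 = 21.876%; on $1,200,000: $262,512.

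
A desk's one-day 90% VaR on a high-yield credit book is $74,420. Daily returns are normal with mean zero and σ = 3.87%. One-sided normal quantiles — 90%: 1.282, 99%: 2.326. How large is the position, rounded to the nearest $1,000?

$1,500,000

VaR as a fraction of value: z·σ = 1.282 × 3.87% = 4.96134%.
Position = $74,420 / 0.0496134 = $1,499,998.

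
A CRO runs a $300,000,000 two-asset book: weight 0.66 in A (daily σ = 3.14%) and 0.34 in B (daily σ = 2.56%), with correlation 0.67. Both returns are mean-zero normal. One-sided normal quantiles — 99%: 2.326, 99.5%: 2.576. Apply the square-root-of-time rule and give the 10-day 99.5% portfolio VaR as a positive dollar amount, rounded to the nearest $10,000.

σ_p = √(0.66²·3.14² + 0.34²·2.56² + 2·0.67·0.66·0.34·3.14·2.56) = 2.733%.
σ_{10d} = 2.733% × √10 = 8.643%.
VaR = 2.576 × 8.643% = 22.264%; on $300,000,000 that is $66,792,000.

$66,790,000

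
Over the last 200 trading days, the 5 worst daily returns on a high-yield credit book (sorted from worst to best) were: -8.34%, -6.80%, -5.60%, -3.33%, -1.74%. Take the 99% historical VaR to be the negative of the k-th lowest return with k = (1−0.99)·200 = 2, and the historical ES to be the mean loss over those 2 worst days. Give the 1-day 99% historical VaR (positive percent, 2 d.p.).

6.80%

k = 2; the 2nd lowest return is -6.80%, so VaR = 6.80%.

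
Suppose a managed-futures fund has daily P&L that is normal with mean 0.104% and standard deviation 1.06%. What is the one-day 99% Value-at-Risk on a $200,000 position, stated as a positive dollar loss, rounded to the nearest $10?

At 99% one-sided, z = 2.326.
VaR = −μ + z·σ = −(0.104%) + 2.326 × 1.06% = 2.362%.
On $200,000: 0.02362 × $200,000 = $4,724.

$4,720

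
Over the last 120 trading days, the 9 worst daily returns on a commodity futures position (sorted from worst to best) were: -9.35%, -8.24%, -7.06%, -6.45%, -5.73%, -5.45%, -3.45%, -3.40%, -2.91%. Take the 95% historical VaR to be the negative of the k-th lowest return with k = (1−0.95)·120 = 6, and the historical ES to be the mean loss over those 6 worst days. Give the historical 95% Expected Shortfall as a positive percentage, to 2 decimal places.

7.05%

The 6 worst returns sum to -42.28%.
ES = −(-42.28%) / 6 = 7.0466…% ≈ 7.05%.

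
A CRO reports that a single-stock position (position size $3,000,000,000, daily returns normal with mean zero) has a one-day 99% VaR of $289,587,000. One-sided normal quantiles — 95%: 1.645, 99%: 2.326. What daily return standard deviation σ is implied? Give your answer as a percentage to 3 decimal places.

VaR as a fraction: $289,587,000 / $3,000,000,000 = 9.653%.
σ = VaR / z = 9.653% / 2.326 = 4.150%.

4.150%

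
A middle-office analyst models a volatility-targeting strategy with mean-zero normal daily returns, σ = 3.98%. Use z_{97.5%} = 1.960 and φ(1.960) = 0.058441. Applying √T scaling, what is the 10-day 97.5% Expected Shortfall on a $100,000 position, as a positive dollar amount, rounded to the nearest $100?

σ_{10d} = 3.98% × √10 = 12.586%.
ES multiplier = φ(z)/(1−α) = 0.058441/0.025 = 2.338.
ES = 12.586% × 2.338 = 29.426%; on $100,000: $29,426.

$29,400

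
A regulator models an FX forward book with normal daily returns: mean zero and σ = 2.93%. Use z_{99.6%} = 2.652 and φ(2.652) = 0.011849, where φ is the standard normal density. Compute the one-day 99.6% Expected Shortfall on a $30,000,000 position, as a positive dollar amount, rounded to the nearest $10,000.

$2,600,000

Tail multiplier: φ(z)/(1−α) = 0.011849 / 0.004 = 2.962.
ES = 2.93% × 2.962 = 8.679%.
On $30,000,000: 0.08679 × $30,000,000 = $2,603,700.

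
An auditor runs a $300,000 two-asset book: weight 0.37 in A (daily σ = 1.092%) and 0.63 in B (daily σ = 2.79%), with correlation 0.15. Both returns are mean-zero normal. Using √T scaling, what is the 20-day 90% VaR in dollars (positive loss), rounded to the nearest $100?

σ_p = √(0.37²·1.092² + 0.63²·2.79² + 2·0.15·0.37·0.63·1.092·2.79) = 1.862%.
σ_{20d} = 1.862% × √20 = 8.327%.
z(90%) = 1.282.
VaR = 1.282 × 8.327% = 10.675%; on $300,000 that is $32,025.

$32,000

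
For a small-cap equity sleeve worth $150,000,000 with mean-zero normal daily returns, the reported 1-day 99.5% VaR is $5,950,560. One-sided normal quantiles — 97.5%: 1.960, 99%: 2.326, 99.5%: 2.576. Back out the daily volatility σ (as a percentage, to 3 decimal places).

1.540%

VaR as a fraction: $5,950,560 / $150,000,000 = 3.967%.
σ = VaR / z = 3.967% / 2.576 = 1.540%.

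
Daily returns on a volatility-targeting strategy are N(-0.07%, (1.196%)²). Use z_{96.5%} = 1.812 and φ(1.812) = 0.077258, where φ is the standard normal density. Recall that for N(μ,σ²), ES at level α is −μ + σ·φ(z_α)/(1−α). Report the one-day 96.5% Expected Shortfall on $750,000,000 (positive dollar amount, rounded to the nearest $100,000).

Tail multiplier: φ(z)/(1−α) = 0.077258 / 0.035 = 2.207.
ES = −(-0.07%) + 1.196% × 2.207 = 2.710%.
On $750,000,000: 0.02710 × $750,000,000 = $20,325,000.

$20,300,000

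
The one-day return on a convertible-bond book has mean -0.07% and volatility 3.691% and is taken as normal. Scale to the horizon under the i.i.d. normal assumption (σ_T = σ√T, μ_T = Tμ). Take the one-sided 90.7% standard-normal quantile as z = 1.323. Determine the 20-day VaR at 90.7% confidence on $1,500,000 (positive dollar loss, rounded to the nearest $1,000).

σ_{20d} = 3.691% × √20 = 16.507%; μ_{20d} = 20 × -0.07% = -1.400%.
VaR = −(-1.400%) + 1.323 × 16.507% = 23.239%.
On $1,500,000: 0.23239 × $1,500,000 = $348,585.

$349,000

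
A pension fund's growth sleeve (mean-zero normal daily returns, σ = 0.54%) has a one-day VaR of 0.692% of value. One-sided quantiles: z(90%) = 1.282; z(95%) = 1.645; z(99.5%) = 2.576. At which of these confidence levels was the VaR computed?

Implied z = VaR/σ = 0.692 / 0.54 = 1.281.
This matches z(90%) = 1.282.

90%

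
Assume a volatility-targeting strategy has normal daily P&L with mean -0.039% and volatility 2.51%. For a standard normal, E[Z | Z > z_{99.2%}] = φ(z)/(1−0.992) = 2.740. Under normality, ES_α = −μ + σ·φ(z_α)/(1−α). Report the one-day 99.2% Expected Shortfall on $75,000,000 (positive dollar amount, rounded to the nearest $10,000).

$5,190,000

ES = −(-0.039%) + 2.51% × 2.740 = 6.916%.
On $75,000,000: 0.06916 × $75,000,000 = $5,187,000.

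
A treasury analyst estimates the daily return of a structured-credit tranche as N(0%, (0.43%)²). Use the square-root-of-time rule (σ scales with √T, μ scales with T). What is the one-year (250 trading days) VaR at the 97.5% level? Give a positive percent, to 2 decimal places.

At 97.5%, z = 1.960.
σ_{250d} = 0.43% × √250 = 6.799%.
VaR = 1.960 × 6.799% = 13.326%.

13.33%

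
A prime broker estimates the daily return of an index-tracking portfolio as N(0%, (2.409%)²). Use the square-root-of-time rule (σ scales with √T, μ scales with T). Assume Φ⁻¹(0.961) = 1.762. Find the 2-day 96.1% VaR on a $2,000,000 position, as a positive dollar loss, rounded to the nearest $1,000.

σ_{2d} = 2.409% × √2 = 3.407%.
VaR = 1.762 × 3.407% = 6.003%.
On $2,000,000: 0.06003 × $2,000,000 = $120,060.

$120,000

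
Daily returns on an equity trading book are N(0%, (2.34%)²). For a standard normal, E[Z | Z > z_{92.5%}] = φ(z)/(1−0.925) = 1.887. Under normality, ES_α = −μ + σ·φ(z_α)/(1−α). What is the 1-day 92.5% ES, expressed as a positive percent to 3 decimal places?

ES = 2.34% × 1.887 = 4.416%.

4.416%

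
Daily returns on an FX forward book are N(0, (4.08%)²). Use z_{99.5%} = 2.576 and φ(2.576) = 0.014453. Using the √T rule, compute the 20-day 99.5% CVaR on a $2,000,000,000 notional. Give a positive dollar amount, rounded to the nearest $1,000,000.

$1,055,000,000

σ_{20d} = 4.08% × √20 = 18.246%.
ES multiplier = φ(z)/(1−α) = 0.014453/0.005 = 2.891.
ES = 18.246% × 2.891 = 52.749%; on $2,000,000,000: $1,054,980,000.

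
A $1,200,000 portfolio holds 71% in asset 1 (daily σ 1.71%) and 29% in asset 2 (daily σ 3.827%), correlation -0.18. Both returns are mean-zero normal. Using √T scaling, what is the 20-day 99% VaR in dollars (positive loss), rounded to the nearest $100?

σ_p = √(0.71²·1.71² + 0.29²·3.827² + 2·-0.18·0.71·0.29·1.71·3.827) = 1.490%.
σ_{20d} = 1.490% × √20 = 6.663%.
z(99%) = 2.326.
VaR = 2.326 × 6.663% = 15.498%; on $1,200,000 that is $185,976.

$186,000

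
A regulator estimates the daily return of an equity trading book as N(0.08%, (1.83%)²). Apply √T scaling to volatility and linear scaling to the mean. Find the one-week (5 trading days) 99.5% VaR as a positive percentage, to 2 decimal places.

At 99.5%, z = 2.576.
σ_{5d} = 1.83% × √5 = 4.092%; μ_{5d} = 5 × 0.08% = 0.400%.
VaR = −(0.400%) + 2.576 × 4.092% = 10.141%.

10.14%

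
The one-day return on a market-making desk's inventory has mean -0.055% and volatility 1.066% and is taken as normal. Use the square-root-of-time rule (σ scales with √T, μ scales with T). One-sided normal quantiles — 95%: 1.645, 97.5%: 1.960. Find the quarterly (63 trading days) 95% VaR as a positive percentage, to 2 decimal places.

17.38%

σ_{63d} = 1.066% × √63 = 8.461%; μ_{63d} = 63 × -0.055% = -3.465%.
VaR = −(-3.465%) + 1.645 × 8.461% = 17.383%.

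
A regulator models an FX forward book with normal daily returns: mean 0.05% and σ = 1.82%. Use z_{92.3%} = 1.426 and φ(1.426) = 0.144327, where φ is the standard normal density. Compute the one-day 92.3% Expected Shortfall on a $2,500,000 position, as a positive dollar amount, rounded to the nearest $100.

$84,000

Tail multiplier: φ(z)/(1−α) = 0.144327 / 0.077 = 1.874.
ES = −(0.05%) + 1.82% × 1.874 = 3.361%.
On $2,500,000: 0.03361 × $2,500,000 = $84,025.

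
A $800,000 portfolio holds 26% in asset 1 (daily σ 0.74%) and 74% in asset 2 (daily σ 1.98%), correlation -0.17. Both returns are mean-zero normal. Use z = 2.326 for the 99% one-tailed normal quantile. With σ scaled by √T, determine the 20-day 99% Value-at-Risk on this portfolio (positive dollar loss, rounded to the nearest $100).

σ_p = √(0.26²·0.74² + 0.74²·1.98² + 2·-0.17·0.26·0.74·0.74·1.98) = 1.445%.
σ_{20d} = 1.445% × √20 = 6.462%.
VaR = 2.326 × 6.462% = 15.031%; on $800,000 that is $120,248.

$120,200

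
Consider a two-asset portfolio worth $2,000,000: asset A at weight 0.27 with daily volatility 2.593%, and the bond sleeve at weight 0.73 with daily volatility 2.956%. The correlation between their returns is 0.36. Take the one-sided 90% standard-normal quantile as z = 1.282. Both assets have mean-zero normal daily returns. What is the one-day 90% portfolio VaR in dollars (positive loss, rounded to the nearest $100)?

σ_p² = 0.27²·2.593² + 0.73²·2.956² + 2·0.36·0.27·0.73·2.593·2.956 = 6.2343 (%²).
σ_p = √6.2343 = 2.497%.
VaR = 1.282 × 2.497% = 3.201%; on $2,000,000 that is $64,020.

$64,000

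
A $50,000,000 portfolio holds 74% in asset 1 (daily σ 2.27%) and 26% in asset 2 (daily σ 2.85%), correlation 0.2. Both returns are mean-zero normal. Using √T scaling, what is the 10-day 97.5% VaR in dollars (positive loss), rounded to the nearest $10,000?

$6,100,000

σ_p = √(0.74²·2.27² + 0.26²·2.85² + 2·0.2·0.74·0.26·2.27·2.85) = 1.967%.
σ_{10d} = 1.967% × √10 = 6.220%.
z(97.5%) = 1.960.
VaR = 1.960 × 6.220% = 12.191%; on $50,000,000 that is $6,095,500.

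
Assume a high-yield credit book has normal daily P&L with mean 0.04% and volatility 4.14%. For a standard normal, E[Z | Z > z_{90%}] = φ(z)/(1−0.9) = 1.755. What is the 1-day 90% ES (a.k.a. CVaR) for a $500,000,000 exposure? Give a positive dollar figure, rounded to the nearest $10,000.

ES = −(0.04%) + 4.14% × 1.755 = 7.226%.
On $500,000,000: 0.07226 × $500,000,000 = $36,130,000.

$36,130,000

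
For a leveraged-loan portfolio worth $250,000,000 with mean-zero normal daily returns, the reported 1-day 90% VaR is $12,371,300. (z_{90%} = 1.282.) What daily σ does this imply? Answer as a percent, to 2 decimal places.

3.86%

VaR as a fraction: $12,371,300 / $250,000,000 = 4.949%.
σ = VaR / z = 4.949% / 1.282 = 3.860%.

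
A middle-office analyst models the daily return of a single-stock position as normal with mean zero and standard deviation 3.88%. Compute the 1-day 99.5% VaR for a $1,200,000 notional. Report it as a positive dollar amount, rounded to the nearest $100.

$119,900

At 99.5% one-sided, z = 2.576.
VaR = z·σ = 2.576 × 3.88% = 9.995%.
On $1,200,000: 0.09995 × $1,200,000 = $119,940.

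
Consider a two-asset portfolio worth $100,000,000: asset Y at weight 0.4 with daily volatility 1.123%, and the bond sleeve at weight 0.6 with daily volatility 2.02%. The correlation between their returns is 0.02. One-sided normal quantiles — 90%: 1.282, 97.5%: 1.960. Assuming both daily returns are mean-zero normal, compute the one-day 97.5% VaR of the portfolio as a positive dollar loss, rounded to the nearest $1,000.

σ_p² = 0.4²·1.123² + 0.6²·2.02² + 2·0.02·0.4·0.6·1.123·2.02 = 1.6925 (%²).
σ_p = √1.6925 = 1.301%.
VaR = 1.960 × 1.301% = 2.550%; on $100,000,000 that is $2,550,000.

$2,550,000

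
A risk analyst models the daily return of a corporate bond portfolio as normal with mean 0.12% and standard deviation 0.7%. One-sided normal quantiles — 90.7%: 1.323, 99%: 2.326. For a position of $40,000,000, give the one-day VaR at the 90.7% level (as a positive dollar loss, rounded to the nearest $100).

$322,400

VaR = −μ + z·σ = −(0.12%) + 1.323 × 0.7% = 0.806%.
On $40,000,000: 0.00806 × $40,000,000 = $322,400.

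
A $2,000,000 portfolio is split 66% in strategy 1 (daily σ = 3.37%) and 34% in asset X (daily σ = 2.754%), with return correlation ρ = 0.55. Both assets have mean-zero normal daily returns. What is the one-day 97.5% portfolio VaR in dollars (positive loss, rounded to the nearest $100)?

$111,700

σ_p² = 0.66²·3.37² + 0.34²·2.754² + 2·0.55·0.66·0.34·3.37·2.754 = 8.1148 (%²).
σ_p = √8.1148 = 2.849%.
At 97.5%, z = 1.960.
VaR = 1.960 × 2.849% = 5.584%; on $2,000,000 that is $111,680.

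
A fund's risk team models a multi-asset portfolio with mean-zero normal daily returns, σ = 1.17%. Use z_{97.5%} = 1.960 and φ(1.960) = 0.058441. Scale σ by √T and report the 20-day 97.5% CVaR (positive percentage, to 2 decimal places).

12.23%

σ_{20d} = 1.17% × √20 = 5.232%.
ES multiplier = φ(z)/(1−α) = 0.058441/0.025 = 2.338.
ES = 5.232% × 2.338 = 12.232%.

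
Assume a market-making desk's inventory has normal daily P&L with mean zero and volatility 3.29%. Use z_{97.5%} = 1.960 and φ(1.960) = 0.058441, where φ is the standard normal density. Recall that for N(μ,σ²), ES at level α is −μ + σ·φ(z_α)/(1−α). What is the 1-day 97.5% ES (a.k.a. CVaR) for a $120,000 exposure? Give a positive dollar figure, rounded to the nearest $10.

Tail multiplier: φ(z)/(1−α) = 0.058441 / 0.025 = 2.338.
ES = 3.29% × 2.338 = 7.692%.
On $120,000: 0.07692 × $120,000 = $9,230.

$9,230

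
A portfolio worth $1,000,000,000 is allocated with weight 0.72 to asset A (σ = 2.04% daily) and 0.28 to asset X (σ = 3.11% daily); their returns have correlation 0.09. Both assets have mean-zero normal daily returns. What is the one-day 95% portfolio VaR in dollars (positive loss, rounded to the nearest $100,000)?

$29,200,000

σ_p² = 0.72²·2.04² + 0.28²·3.11² + 2·0.09·0.72·0.28·2.04·3.11 = 3.1459 (%²).
σ_p = √3.1459 = 1.774%.
At 95%, z = 1.645.
VaR = 1.645 × 1.774% = 2.918%; on $1,000,000,000 that is $29,180,000.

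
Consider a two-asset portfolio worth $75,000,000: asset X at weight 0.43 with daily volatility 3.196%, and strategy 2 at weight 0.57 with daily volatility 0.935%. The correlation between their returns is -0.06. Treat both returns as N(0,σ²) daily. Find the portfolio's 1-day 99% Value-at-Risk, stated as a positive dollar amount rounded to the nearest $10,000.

$2,520,000

σ_p² = 0.43²·3.196² + 0.57²·0.935² + 2·-0.06·0.43·0.57·3.196·0.935 = 2.0848 (%²).
σ_p = √2.0848 = 1.444%.
At 99%, z = 2.326.
VaR = 2.326 × 1.444% = 3.359%; on $75,000,000 that is $2,519,250.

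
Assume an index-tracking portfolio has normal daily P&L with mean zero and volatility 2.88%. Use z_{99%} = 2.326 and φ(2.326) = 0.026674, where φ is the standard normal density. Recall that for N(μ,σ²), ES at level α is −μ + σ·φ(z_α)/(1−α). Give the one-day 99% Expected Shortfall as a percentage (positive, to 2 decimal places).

Tail multiplier: φ(z)/(1−α) = 0.026674 / 0.01 = 2.667.
ES = 2.88% × 2.667 = 7.681%.

7.68%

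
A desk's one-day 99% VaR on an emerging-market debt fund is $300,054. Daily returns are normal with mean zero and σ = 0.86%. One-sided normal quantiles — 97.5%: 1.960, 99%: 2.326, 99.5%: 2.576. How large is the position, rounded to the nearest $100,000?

$15,000,000

VaR as a fraction of value: z·σ = 2.326 × 0.86% = 2.00036%.
Position = $300,054 / 0.0200036 = $15,000,000.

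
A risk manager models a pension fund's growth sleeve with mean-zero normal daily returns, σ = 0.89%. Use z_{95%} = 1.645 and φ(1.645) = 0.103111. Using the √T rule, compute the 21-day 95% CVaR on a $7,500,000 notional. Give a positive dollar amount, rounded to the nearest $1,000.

σ_{21d} = 0.89% × √21 = 4.078%.
ES multiplier = φ(z)/(1−α) = 0.103111/0.05 = 2.062.
ES = 4.078% × 2.062 = 8.409%; on $7,500,000: $630,675.

$631,000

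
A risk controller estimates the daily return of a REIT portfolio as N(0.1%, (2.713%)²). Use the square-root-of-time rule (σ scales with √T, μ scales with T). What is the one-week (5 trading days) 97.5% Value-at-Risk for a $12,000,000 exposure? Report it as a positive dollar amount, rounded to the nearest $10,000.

$1,370,000

At 97.5%, z = 1.960.
σ_{5d} = 2.713% × √5 = 6.066%; μ_{5d} = 5 × 0.1% = 0.500%.
VaR = −(0.500%) + 1.960 × 6.066% = 11.389%.
On $12,000,000: 0.11389 × $12,000,000 = $1,366,680.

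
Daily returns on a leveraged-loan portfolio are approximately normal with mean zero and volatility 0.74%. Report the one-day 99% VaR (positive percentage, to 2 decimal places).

At 99% one-sided, z = 2.326.
VaR = z·σ = 2.326 × 0.74% = 1.721%.

1.72%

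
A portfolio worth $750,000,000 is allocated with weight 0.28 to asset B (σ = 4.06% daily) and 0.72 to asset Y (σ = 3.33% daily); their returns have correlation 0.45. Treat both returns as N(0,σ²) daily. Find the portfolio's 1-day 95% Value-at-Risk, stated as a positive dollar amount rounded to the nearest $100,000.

$38,000,000

σ_p² = 0.28²·4.06² + 0.72²·3.33² + 2·0.45·0.28·0.72·4.06·3.33 = 9.4938 (%²).
σ_p = √9.4938 = 3.081%.
At 95%, z = 1.645.
VaR = 1.645 × 3.081% = 5.068%; on $750,000,000 that is $38,010,000.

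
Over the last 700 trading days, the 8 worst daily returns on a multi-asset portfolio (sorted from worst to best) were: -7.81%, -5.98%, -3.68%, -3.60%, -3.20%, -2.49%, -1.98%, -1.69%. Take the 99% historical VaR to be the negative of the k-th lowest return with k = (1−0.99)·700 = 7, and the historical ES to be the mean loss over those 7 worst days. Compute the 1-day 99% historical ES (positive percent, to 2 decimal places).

4.11%

The 7 worst returns sum to -28.74%.
ES = −(-28.74%) / 7 = 4.1057…% ≈ 4.11%.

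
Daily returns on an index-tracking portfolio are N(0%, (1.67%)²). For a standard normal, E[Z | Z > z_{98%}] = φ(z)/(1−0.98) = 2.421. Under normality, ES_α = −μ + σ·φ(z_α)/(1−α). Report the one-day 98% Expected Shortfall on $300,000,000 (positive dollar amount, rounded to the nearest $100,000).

$12,100,000

ES = 1.67% × 2.421 = 4.043%.
On $300,000,000: 0.04043 × $300,000,000 = $12,129,000.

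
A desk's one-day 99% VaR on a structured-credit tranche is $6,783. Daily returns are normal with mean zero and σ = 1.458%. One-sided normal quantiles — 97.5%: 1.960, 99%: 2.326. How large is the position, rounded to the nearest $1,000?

VaR as a fraction of value: z·σ = 2.326 × 1.458% = 3.39131%.
Position = $6,783 / 0.0339131 = $200,011.

$200,000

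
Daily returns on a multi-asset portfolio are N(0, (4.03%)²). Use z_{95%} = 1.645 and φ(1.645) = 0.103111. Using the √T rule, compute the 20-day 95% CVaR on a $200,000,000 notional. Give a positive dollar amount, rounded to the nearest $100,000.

$74,300,000

σ_{20d} = 4.03% × √20 = 18.023%.
ES multiplier = φ(z)/(1−α) = 0.103111/0.05 = 2.062.
ES = 18.023% × 2.062 = 37.163%; on $200,000,000: $74,326,000.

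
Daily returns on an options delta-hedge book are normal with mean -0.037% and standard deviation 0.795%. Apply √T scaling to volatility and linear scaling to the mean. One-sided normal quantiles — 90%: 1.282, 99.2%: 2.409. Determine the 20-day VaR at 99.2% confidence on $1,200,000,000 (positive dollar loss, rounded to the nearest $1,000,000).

σ_{20d} = 0.795% × √20 = 3.555%; μ_{20d} = 20 × -0.037% = -0.740%.
VaR = −(-0.740%) + 2.409 × 3.555% = 9.304%.
On $1,200,000,000: 0.09304 × $1,200,000,000 = $111,648,000.

$112,000,000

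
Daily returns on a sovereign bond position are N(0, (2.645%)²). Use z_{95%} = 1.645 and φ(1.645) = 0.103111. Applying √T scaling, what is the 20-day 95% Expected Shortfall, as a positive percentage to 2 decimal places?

σ_{20d} = 2.645% × √20 = 11.829%.
ES multiplier = φ(z)/(1−α) = 0.103111/0.05 = 2.062.
ES = 11.829% × 2.062 = 24.391%.

24.39%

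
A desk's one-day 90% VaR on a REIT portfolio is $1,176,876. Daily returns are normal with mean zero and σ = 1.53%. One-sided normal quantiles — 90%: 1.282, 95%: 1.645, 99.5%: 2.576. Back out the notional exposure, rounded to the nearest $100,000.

$60,000,000

VaR as a fraction of value: z·σ = 1.282 × 1.53% = 1.96146%.
Position = $1,176,876 / 0.0196146 = $60,000,000.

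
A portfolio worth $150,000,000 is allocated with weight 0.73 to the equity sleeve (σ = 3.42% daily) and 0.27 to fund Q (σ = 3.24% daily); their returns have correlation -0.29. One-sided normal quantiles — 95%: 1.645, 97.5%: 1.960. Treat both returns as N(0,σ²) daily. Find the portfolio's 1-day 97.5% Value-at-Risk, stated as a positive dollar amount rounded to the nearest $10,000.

σ_p² = 0.73²·3.42² + 0.27²·3.24² + 2·-0.29·0.73·0.27·3.42·3.24 = 5.7316 (%²).
σ_p = √5.7316 = 2.394%.
VaR = 1.960 × 2.394% = 4.692%; on $150,000,000 that is $7,038,000.

$7,040,000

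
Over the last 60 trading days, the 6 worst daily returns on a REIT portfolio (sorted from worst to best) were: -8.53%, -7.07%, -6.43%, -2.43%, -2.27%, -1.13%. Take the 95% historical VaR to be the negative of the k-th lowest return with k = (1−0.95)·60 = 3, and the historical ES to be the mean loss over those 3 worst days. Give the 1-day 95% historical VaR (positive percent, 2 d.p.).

k = 3; the 3rd lowest return is -6.43%, so VaR = 6.43%.

6.43%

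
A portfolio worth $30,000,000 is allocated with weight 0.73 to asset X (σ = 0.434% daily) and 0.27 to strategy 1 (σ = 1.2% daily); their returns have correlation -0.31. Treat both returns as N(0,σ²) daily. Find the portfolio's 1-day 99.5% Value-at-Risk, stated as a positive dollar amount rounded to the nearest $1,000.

$291,000

σ_p² = 0.73²·0.434² + 0.27²·1.2² + 2·-0.31·0.73·0.27·0.434·1.2 = 0.1417 (%²).
σ_p = √0.1417 = 0.376%.
At 99.5%, z = 2.576.
VaR = 2.576 × 0.376% = 0.969%; on $30,000,000 that is $290,700.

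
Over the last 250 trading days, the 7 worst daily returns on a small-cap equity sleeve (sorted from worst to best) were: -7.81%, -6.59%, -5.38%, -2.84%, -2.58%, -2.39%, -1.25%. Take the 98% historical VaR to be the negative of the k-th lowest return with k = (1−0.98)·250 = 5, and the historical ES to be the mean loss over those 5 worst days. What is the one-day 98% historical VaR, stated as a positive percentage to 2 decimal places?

2.58%

k = 5; the 5th lowest return is -2.58%, so VaR = 2.58%.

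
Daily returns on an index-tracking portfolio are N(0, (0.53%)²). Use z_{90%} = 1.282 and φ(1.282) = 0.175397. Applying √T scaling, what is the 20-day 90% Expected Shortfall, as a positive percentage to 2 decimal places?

σ_{20d} = 0.53% × √20 = 2.370%.
ES multiplier = φ(z)/(1−α) = 0.175397/0.1 = 1.754.
ES = 2.370% × 1.754 = 4.157%.

4.16%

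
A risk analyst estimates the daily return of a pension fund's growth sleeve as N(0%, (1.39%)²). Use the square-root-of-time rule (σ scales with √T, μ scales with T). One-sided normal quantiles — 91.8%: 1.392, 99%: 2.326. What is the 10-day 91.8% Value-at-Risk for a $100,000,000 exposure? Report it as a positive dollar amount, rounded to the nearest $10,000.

σ_{10d} = 1.39% × √10 = 4.396%.
VaR = 1.392 × 4.396% = 6.119%.
On $100,000,000: 0.06119 × $100,000,000 = $6,119,000.

$6,120,000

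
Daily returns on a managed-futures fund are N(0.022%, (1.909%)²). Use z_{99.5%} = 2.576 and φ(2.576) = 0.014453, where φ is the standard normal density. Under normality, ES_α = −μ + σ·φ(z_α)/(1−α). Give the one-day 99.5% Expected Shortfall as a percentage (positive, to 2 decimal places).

Tail multiplier: φ(z)/(1−α) = 0.014453 / 0.005 = 2.891.
ES = −(0.022%) + 1.909% × 2.891 = 5.497%.

5.50%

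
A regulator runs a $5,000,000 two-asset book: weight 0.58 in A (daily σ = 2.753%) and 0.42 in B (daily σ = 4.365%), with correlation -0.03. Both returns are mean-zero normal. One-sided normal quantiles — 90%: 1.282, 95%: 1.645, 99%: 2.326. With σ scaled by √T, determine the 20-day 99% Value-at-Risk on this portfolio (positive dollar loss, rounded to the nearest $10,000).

σ_p = √(0.58²·2.753² + 0.42²·4.365² + 2·-0.03·0.58·0.42·2.753·4.365) = 2.395%.
σ_{20d} = 2.395% × √20 = 10.711%.
VaR = 2.326 × 10.711% = 24.914%; on $5,000,000 that is $1,245,700.

$1,250,000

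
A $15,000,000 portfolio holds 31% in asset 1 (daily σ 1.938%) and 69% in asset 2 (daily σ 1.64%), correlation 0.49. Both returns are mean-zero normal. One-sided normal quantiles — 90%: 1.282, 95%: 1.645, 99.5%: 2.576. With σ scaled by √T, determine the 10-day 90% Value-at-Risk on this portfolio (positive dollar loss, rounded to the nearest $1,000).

$924,000

σ_p = √(0.31²·1.938² + 0.69²·1.64² + 2·0.49·0.31·0.69·1.938·1.64) = 1.519%.
σ_{10d} = 1.519% × √10 = 4.803%.
VaR = 1.282 × 4.803% = 6.157%; on $15,000,000 that is $923,550.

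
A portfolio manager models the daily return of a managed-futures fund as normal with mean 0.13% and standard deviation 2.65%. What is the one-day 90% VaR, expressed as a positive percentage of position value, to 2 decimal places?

3.27%

At 90% one-sided, z = 1.282.
VaR = −μ + z·σ = −(0.13%) + 1.282 × 2.65% = 3.267%.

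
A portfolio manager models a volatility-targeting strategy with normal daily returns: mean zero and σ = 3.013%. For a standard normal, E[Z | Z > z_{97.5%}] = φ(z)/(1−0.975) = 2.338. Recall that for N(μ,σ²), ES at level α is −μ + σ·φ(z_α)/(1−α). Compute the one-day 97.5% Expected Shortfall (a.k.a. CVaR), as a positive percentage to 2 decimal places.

ES = 3.013% × 2.338 = 7.044%.

7.04%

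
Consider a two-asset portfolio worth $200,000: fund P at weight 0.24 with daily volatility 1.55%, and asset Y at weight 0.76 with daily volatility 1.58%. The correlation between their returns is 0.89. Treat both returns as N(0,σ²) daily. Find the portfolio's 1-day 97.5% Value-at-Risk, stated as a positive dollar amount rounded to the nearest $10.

$6,040

σ_p² = 0.24²·1.55² + 0.76²·1.58² + 2·0.89·0.24·0.76·1.55·1.58 = 2.3754 (%²).
σ_p = √2.3754 = 1.541%.
At 97.5%, z = 1.960.
VaR = 1.960 × 1.541% = 3.020%; on $200,000 that is $6,040.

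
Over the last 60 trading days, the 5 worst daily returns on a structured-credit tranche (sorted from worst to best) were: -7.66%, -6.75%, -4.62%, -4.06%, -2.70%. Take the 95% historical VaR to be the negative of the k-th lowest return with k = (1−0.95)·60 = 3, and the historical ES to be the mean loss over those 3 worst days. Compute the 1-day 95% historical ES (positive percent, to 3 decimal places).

6.343%

The 3 worst returns sum to -19.03%.
ES = −(-19.03%) / 3 = 6.3433…% ≈ 6.343%.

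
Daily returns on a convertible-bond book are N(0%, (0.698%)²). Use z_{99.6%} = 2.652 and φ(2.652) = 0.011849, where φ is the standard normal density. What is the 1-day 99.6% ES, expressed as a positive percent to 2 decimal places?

Tail multiplier: φ(z)/(1−α) = 0.011849 / 0.004 = 2.962.
ES = 0.698% × 2.962 = 2.067%.

2.07%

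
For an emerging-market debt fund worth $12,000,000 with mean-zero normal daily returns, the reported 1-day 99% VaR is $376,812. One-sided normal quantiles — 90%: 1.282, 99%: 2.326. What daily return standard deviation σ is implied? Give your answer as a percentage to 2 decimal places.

1.35%

VaR as a fraction: $376,812 / $12,000,000 = 3.140%.
σ = VaR / z = 3.140% / 2.326 = 1.350%.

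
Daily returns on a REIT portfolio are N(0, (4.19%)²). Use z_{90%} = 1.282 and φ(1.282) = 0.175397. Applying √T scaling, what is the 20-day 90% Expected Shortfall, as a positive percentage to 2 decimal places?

32.87%

σ_{20d} = 4.19% × √20 = 18.738%.
ES multiplier = φ(z)/(1−α) = 0.175397/0.1 = 1.754.
ES = 18.738% × 1.754 = 32.866%.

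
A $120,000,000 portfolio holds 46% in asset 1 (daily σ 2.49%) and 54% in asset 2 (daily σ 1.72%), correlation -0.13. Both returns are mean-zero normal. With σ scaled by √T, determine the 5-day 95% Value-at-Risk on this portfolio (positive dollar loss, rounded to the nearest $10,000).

$6,080,000

σ_p = √(0.46²·2.49² + 0.54²·1.72² + 2·-0.13·0.46·0.54·2.49·1.72) = 1.378%.
σ_{5d} = 1.378% × √5 = 3.081%.
z(95%) = 1.645.
VaR = 1.645 × 3.081% = 5.068%; on $120,000,000 that is $6,081,600.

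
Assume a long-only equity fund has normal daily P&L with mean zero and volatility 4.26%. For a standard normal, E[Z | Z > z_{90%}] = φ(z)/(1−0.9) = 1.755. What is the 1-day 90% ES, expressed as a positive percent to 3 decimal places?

ES = 4.26% × 1.755 = 7.476%.

7.476%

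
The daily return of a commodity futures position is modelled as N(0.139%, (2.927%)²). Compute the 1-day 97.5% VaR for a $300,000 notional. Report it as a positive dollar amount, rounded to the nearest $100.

$16,800

At 97.5% one-sided, z = 1.960.
VaR = −μ + z·σ = −(0.139%) + 1.960 × 2.927% = 5.598%.
On $300,000: 0.05598 × $300,000 = $16,794.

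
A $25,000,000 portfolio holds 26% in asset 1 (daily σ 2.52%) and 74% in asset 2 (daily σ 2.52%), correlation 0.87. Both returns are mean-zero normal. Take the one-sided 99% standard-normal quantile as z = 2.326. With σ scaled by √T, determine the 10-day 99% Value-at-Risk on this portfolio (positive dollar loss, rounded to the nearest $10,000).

σ_p = √(0.26²·2.52² + 0.74²·2.52² + 2·0.87·0.26·0.74·2.52·2.52) = 2.456%.
σ_{10d} = 2.456% × √10 = 7.767%.
VaR = 2.326 × 7.767% = 18.066%; on $25,000,000 that is $4,516,500.

$4,520,000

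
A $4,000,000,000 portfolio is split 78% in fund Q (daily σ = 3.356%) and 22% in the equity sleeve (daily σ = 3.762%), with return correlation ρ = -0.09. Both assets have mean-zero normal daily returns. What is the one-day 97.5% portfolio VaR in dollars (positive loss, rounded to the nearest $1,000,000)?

σ_p² = 0.78²·3.356² + 0.22²·3.762² + 2·-0.09·0.78·0.22·3.356·3.762 = 7.1473 (%²).
σ_p = √7.1473 = 2.673%.
At 97.5%, z = 1.960.
VaR = 1.960 × 2.673% = 5.239%; on $4,000,000,000 that is $209,560,000.

$210,000,000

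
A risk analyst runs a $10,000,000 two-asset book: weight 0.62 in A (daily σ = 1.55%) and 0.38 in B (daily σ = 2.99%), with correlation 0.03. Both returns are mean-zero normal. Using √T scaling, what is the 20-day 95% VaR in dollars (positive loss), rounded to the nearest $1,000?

σ_p = √(0.62²·1.55² + 0.38²·2.99² + 2·0.03·0.62·0.38·1.55·2.99) = 1.510%.
σ_{20d} = 1.510% × √20 = 6.753%.
z(95%) = 1.645.
VaR = 1.645 × 6.753% = 11.109%; on $10,000,000 that is $1,110,900.

$1,111,000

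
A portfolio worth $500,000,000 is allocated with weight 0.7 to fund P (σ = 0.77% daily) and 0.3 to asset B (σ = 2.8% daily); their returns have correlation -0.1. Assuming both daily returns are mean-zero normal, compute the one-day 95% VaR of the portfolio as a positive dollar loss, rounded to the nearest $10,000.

σ_p² = 0.7²·0.77² + 0.3²·2.8² + 2·-0.1·0.7·0.3·0.77·2.8 = 0.9056 (%²).
σ_p = √0.9056 = 0.952%.
At 95%, z = 1.645.
VaR = 1.645 × 0.952% = 1.566%; on $500,000,000 that is $7,830,000.

$7,830,000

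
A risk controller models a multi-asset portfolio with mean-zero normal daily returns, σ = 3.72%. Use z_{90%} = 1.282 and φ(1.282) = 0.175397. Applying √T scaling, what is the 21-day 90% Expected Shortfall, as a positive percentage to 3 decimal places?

σ_{21d} = 3.72% × √21 = 17.047%.
ES multiplier = φ(z)/(1−α) = 0.175397/0.1 = 1.754.
ES = 17.047% × 1.754 = 29.900%.

29.900%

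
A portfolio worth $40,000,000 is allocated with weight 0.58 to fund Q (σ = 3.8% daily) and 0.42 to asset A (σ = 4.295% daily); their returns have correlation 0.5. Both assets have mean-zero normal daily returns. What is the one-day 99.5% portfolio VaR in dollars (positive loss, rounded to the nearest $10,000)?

$3,580,000

σ_p² = 0.58²·3.8² + 0.42²·4.295² + 2·0.5·0.58·0.42·3.8·4.295 = 12.0875 (%²).
σ_p = √12.0875 = 3.477%.
At 99.5%, z = 2.576.
VaR = 2.576 × 3.477% = 8.957%; on $40,000,000 that is $3,582,800.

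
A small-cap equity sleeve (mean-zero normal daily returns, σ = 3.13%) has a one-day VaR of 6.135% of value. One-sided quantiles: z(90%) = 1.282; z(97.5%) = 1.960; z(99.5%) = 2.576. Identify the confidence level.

97.5%

Implied z = VaR/σ = 6.135 / 3.13 = 1.960.
This matches z(97.5%) = 1.960.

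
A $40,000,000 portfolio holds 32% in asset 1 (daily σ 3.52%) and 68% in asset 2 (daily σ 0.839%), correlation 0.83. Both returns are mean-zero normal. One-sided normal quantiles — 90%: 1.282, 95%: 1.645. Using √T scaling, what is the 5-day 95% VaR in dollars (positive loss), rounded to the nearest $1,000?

σ_p = √(0.32²·3.52² + 0.68²·0.839² + 2·0.83·0.32·0.68·3.52·0.839) = 1.631%.
σ_{5d} = 1.631% × √5 = 3.647%.
VaR = 1.645 × 3.647% = 5.999%; on $40,000,000 that is $2,399,600.

$2,400,000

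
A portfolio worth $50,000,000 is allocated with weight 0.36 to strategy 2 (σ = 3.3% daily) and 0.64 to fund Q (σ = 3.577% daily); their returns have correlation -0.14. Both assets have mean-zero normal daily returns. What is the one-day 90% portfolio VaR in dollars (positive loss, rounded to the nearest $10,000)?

σ_p² = 0.36²·3.3² + 0.64²·3.577² + 2·-0.14·0.36·0.64·3.3·3.577 = 5.8906 (%²).
σ_p = √5.8906 = 2.427%.
At 90%, z = 1.282.
VaR = 1.282 × 2.427% = 3.111%; on $50,000,000 that is $1,555,500.

$1,560,000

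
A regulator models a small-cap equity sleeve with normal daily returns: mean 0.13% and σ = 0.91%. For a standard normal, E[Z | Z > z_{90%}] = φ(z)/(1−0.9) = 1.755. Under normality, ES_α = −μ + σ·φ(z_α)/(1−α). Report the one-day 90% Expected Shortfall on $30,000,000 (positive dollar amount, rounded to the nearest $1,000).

$440,000

ES = −(0.13%) + 0.91% × 1.755 = 1.467%.
On $30,000,000: 0.01467 × $30,000,000 = $440,100.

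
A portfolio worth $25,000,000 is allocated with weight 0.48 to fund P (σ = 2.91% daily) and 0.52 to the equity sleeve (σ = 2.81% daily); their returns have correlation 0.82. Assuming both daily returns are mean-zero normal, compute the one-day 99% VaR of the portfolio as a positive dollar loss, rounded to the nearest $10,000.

σ_p² = 0.48²·2.91² + 0.52²·2.81² + 2·0.82·0.48·0.52·2.91·2.81 = 7.4334 (%²).
σ_p = √7.4334 = 2.726%.
At 99%, z = 2.326.
VaR = 2.326 × 2.726% = 6.341%; on $25,000,000 that is $1,585,250.

$1,590,000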